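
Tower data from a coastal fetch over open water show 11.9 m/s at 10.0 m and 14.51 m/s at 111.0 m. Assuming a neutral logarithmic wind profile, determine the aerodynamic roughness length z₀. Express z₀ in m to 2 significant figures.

Log law: V(z) ∝ ln(z/z₀). With r = V₁/V₂ = 11.9/14.51 = 0.82012,
r · ln(z₂/z₀) = ln(z₁/z₀) ⇒ ln z₀ = (ln z₁ − r·ln z₂)/(1 − r)
ln z₀ = (2.30259 − 0.82012×4.70953) / 0.17988 = -8.6716
z₀ = exp(-8.6716) = 0.0001714 m

z₀ ≈ 0.00017 m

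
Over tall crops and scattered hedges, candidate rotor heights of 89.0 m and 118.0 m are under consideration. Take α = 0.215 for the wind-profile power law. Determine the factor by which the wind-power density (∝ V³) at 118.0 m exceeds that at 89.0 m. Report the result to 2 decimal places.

1.20

Speed ratio: V_B/V_A = (z_B/z_A)^α = (118.0/89.0)^0.215 = (1.3258)^0.215 = 1.06252
Power-density ratio: P_B/P_A = (V_B/V_A)³ = (1.06252)³ = 1.19952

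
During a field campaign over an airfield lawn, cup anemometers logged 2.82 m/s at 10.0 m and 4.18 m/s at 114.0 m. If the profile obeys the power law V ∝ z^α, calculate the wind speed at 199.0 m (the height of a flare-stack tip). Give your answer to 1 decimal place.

First find α: α = ln(V₂/V₁)/ln(z₂/z₁) = ln(4.18/2.82)/ln(114.0/10.0) = 0.39357/2.43361 = 0.1617
Extrapolate from 114.0 m to 199.0 m: V₃ = 4.18 × (199.0/114.0)^0.1617 = 4.18 × 1.0943 = 4.5741 m/s

4.6 m/s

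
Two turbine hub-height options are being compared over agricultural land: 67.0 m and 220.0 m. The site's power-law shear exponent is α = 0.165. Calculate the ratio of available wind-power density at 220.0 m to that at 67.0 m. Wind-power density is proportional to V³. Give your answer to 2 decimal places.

1.80

Speed ratio: V_B/V_A = (z_B/z_A)^α = (220.0/67.0)^0.165 = (3.2836)^0.165 = 1.21674
Power-density ratio: P_B/P_A = (V_B/V_A)³ = (1.21674)³ = 1.80133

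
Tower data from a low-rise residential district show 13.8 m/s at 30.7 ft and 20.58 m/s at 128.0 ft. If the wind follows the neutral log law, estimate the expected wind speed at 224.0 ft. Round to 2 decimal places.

Log law: V ∝ ln(z/z₀). From the pair, with r = V₁/V₂ = 0.67055,
ln z₀ = (ln z₁ − r·ln z₂)/(1 − r) = (3.4243 − 0.67055×4.8520)/0.32945 = 0.5182 → z₀ = 1.679 ft
V₃ = V₁ · ln(z₃/z₀)/ln(z₁/z₀) = 13.8 × 4.8935/2.9061 = 23.2374 m/s

23.24 m/s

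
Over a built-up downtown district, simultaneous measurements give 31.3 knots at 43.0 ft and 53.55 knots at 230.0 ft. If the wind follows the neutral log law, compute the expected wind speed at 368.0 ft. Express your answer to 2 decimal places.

59.79 knots

Log law: V ∝ ln(z/z₀). From the pair, with r = V₁/V₂ = 0.58450,
ln z₀ = (ln z₁ − r·ln z₂)/(1 − r) = (3.7612 − 0.58450×5.4381)/0.41550 = 1.4023 → z₀ = 4.064 ft
V₃ = V₁ · ln(z₃/z₀)/ln(z₁/z₀) = 31.3 × 4.5058/2.3589 = 59.7863 knots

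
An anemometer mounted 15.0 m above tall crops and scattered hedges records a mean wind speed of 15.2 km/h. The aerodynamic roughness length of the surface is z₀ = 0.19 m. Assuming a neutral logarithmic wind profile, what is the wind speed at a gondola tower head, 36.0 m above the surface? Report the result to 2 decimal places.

18.25 km/h

Log law: V(z) ∝ ln(z/z₀), so V₂/V₁ = ln(z₂/z₀) / ln(z₁/z₀).
ln(36.0/0.19) = 5.2443, ln(15.0/0.19) = 4.3688
V₂ = 15.2 × 5.2443/4.3688 = 15.2 × 1.2004 = 18.2460 km/h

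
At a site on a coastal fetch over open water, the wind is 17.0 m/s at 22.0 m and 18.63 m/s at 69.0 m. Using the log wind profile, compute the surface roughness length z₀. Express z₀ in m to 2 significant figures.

Log law: V(z) ∝ ln(z/z₀). With r = V₁/V₂ = 17.0/18.63 = 0.91251,
r · ln(z₂/z₀) = ln(z₁/z₀) ⇒ ln z₀ = (ln z₁ − r·ln z₂)/(1 − r)
ln z₀ = (3.09104 − 0.91251×4.23411) / 0.08749 = -8.8305
z₀ = exp(-8.8305) = 0.0001462 m

z₀ ≈ 0.00015 m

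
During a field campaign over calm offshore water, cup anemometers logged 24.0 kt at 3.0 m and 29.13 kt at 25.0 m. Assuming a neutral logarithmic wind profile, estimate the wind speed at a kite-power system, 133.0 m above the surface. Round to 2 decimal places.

Log law: V ∝ ln(z/z₀). From the pair, with r = V₁/V₂ = 0.82389,
ln z₀ = (ln z₁ − r·ln z₂)/(1 − r) = (1.0986 − 0.82389×3.2189)/0.17611 = -8.8207 → z₀ = 0.0001476 m
V₃ = V₁ · ln(z₃/z₀)/ln(z₁/z₀) = 24.0 × 13.7111/9.9194 = 33.1741 kt

33.17 kt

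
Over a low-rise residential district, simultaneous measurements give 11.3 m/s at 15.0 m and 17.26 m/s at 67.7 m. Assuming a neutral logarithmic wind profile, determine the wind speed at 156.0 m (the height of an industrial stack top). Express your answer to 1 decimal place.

Log law: V ∝ ln(z/z₀). From the pair, with r = V₁/V₂ = 0.65469,
ln z₀ = (ln z₁ − r·ln z₂)/(1 − r) = (2.7081 − 0.65469×4.2151)/0.34531 = -0.1492 → z₀ = 0.8614 m
V₃ = V₁ · ln(z₃/z₀)/ln(z₁/z₀) = 11.3 × 5.1991/2.8573 = 20.5613 m/s

20.6 m/s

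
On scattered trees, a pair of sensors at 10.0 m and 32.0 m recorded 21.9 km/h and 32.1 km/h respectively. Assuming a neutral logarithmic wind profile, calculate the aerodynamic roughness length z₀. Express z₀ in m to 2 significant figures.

Log law: V(z) ∝ ln(z/z₀). With r = V₁/V₂ = 21.9/32.1 = 0.68224,
r · ln(z₂/z₀) = ln(z₁/z₀) ⇒ ln z₀ = (ln z₁ − r·ln z₂)/(1 − r)
ln z₀ = (2.30259 − 0.68224×3.46574) / 0.31776 = -0.1948
z₀ = exp(-0.1948) = 0.8230 m

z₀ ≈ 0.82 m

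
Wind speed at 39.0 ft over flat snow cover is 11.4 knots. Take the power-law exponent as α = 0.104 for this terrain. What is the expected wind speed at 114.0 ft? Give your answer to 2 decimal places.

Power-law profile: V₂ = V₁ · (z₂/z₁)^α
V₂ = 11.4 × (114.0/39.0)^0.104 = 11.4 × (2.9231)^0.104
    = 11.4 × 1.1180 = 12.7454 knots

12.75 knots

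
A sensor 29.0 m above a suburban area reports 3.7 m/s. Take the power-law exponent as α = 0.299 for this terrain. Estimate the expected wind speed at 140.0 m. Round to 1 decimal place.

5.9 m/s

Power-law profile: V₂ = V₁ · (z₂/z₁)^α
V₂ = 3.7 × (140.0/29.0)^0.299 = 3.7 × (4.8276)^0.299
    = 3.7 × 1.6012 = 5.9243 m/s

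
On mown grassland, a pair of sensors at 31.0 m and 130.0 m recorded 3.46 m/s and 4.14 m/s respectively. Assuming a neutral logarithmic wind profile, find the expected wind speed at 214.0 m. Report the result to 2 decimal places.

4.38 m/s

Log law: V ∝ ln(z/z₀). From the pair, with r = V₁/V₂ = 0.83575,
ln z₀ = (ln z₁ − r·ln z₂)/(1 − r) = (3.4340 − 0.83575×4.8675)/0.16425 = -3.8602 → z₀ = 0.02106 m
V₃ = V₁ · ln(z₃/z₀)/ln(z₁/z₀) = 3.46 × 9.2262/7.2942 = 4.3764 m/s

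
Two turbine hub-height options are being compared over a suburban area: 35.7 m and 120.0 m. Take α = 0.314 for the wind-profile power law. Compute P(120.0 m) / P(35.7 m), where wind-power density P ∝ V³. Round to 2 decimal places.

3.13

Speed ratio: V_B/V_A = (z_B/z_A)^α = (120.0/35.7)^0.314 = (3.3613)^0.314 = 1.46327
Power-density ratio: P_B/P_A = (V_B/V_A)³ = (1.46327)³ = 3.13311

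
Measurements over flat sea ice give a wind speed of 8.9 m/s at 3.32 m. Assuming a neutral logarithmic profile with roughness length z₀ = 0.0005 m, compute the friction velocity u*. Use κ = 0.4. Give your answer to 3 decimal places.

Log law: V(z) = (u*/κ) · ln(z/z₀) ⇒ u* = κ · V / ln(z/z₀)
u* = 0.4 × 8.9 / ln(3.32/0.0005) = 0.4 × 8.9 / 8.8009
   = 3.5600 / 8.8009 = 0.4045 m/s

u* ≈ 0.405 m/s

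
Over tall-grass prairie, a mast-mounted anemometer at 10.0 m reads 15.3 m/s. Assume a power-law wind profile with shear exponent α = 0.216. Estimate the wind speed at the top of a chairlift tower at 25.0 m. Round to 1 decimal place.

Power-law profile: V₂ = V₁ · (z₂/z₁)^α
V₂ = 15.3 × (25.0/10.0)^0.216 = 15.3 × (2.5000)^0.216
    = 15.3 × 1.2189 = 18.6486 m/s

18.6 m/s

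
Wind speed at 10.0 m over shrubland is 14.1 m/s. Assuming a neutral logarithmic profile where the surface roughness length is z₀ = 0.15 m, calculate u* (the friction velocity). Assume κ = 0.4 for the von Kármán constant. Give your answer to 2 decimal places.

Log law: V(z) = (u*/κ) · ln(z/z₀) ⇒ u* = κ · V / ln(z/z₀)
u* = 0.4 × 14.1 / ln(10.0/0.15) = 0.4 × 14.1 / 4.1997
   = 5.6400 / 4.1997 = 1.3430 m/s

u* ≈ 1.34 m/s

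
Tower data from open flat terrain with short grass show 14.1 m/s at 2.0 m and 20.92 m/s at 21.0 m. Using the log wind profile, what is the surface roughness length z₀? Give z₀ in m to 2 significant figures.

Log law: V(z) ∝ ln(z/z₀). With r = V₁/V₂ = 14.1/20.92 = 0.67400,
r · ln(z₂/z₀) = ln(z₁/z₀) ⇒ ln z₀ = (ln z₁ − r·ln z₂)/(1 − r)
ln z₀ = (0.69315 − 0.67400×3.04452) / 0.32600 = -4.1682
z₀ = exp(-4.1682) = 0.01548 m

z₀ ≈ 0.015 m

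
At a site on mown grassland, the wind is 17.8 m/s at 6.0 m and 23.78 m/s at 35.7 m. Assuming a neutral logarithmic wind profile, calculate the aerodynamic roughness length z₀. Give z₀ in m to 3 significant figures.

Log law: V(z) ∝ ln(z/z₀). With r = V₁/V₂ = 17.8/23.78 = 0.74853,
r · ln(z₂/z₀) = ln(z₁/z₀) ⇒ ln z₀ = (ln z₁ − r·ln z₂)/(1 − r)
ln z₀ = (1.79176 − 0.74853×3.57515) / 0.25147 = -3.5167
z₀ = exp(-3.5167) = 0.02970 m

z₀ ≈ 0.0297 m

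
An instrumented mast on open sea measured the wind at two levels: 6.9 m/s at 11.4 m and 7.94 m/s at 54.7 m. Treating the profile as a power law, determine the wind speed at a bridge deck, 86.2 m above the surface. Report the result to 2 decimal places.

First find α: α = ln(V₂/V₁)/ln(z₂/z₁) = ln(7.94/6.9)/ln(54.7/11.4) = 0.14039/1.56825 = 0.0895
Extrapolate from 54.7 m to 86.2 m: V₃ = 7.94 × (86.2/54.7)^0.0895 = 7.94 × 1.0416 = 8.2699 m/s

8.27 m/s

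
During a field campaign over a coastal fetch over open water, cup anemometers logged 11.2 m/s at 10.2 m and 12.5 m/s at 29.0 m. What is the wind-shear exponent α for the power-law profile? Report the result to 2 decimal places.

Power law: V₂/V₁ = (z₂/z₁)^α ⇒ α = ln(V₂/V₁) / ln(z₂/z₁)
α = ln(12.5/11.2) / ln(29.0/10.2) = ln(1.1161) / ln(2.8431)
  = 0.10981 / 1.04491 = 0.10510

α ≈ 0.11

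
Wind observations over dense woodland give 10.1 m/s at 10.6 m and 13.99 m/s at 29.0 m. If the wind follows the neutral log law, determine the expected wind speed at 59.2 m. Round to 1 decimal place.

Log law: V ∝ ln(z/z₀). From the pair, with r = V₁/V₂ = 0.72194,
ln z₀ = (ln z₁ − r·ln z₂)/(1 − r) = (2.3609 − 0.72194×3.3673)/0.27806 = -0.2523 → z₀ = 0.7770 m
V₃ = V₁ · ln(z₃/z₀)/ln(z₁/z₀) = 10.1 × 4.3332/2.6131 = 16.7482 m/s

16.7 m/s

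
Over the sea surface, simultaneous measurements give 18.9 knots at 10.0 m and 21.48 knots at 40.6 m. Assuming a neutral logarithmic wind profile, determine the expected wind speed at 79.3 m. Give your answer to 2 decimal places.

22.71 knots

Log law: V ∝ ln(z/z₀). From the pair, with r = V₁/V₂ = 0.87989,
ln z₀ = (ln z₁ − r·ln z₂)/(1 − r) = (2.3026 − 0.87989×3.7038)/0.12011 = -7.9619 → z₀ = 0.0003485 m
V₃ = V₁ · ln(z₃/z₀)/ln(z₁/z₀) = 18.9 × 12.3351/10.2645 = 22.7127 knots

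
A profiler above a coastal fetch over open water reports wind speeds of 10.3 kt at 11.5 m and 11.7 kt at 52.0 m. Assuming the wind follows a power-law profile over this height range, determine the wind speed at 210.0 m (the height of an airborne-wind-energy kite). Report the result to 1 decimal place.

13.2 kt

First find α: α = ln(V₂/V₁)/ln(z₂/z₁) = ln(11.7/10.3)/ln(52.0/11.5) = 0.12744/1.50890 = 0.0845
Extrapolate from 52.0 m to 210.0 m: V₃ = 11.7 × (210.0/52.0)^0.0845 = 11.7 × 1.1251 = 13.1640 kt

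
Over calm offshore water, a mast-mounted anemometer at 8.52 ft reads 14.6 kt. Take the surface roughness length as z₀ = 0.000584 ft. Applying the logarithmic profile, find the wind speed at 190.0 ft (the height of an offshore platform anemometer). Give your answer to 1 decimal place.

19.3 kt

Log law: V(z) ∝ ln(z/z₀), so V₂/V₁ = ln(z₂/z₀) / ln(z₁/z₀).
ln(190.0/0.000584) = 12.6926, ln(8.52/0.000584) = 9.5880
V₂ = 14.6 × 12.6926/9.5880 = 14.6 × 1.3238 = 19.3275 kt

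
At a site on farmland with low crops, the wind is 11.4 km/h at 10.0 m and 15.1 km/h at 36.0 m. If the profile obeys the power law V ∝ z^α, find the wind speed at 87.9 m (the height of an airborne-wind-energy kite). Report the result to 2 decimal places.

18.37 km/h

First find α: α = ln(V₂/V₁)/ln(z₂/z₁) = ln(15.1/11.4)/ln(36.0/10.0) = 0.28108/1.28093 = 0.2194
Extrapolate from 36.0 m to 87.9 m: V₃ = 15.1 × (87.9/36.0)^0.2194 = 15.1 × 1.2164 = 18.3674 km/h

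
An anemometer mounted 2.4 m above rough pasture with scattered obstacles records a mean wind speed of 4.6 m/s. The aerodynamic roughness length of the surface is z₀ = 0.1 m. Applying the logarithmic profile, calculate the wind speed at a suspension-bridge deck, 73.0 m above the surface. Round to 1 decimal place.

9.5 m/s

Log law: V(z) ∝ ln(z/z₀), so V₂/V₁ = ln(z₂/z₀) / ln(z₁/z₀).
ln(73.0/0.1) = 6.5930, ln(2.4/0.1) = 3.1781
V₂ = 4.6 × 6.5930/3.1781 = 4.6 × 2.0746 = 9.5429 m/s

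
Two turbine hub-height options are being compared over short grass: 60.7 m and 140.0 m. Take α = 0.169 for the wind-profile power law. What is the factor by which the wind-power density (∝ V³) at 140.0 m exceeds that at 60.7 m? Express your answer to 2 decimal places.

Speed ratio: V_B/V_A = (z_B/z_A)^α = (140.0/60.7)^0.169 = (2.3064)^0.169 = 1.15169
Power-density ratio: P_B/P_A = (V_B/V_A)³ = (1.15169)³ = 1.52760

1.53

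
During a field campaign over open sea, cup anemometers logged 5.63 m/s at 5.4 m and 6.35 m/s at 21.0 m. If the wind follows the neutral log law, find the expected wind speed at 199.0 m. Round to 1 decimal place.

Log law: V ∝ ln(z/z₀). From the pair, with r = V₁/V₂ = 0.88661,
ln z₀ = (ln z₁ − r·ln z₂)/(1 − r) = (1.6864 − 0.88661×3.0445)/0.11339 = -8.9334 → z₀ = 0.0001319 m
V₃ = V₁ · ln(z₃/z₀)/ln(z₁/z₀) = 5.63 × 14.2267/10.6198 = 7.5422 m/s

7.5 m/s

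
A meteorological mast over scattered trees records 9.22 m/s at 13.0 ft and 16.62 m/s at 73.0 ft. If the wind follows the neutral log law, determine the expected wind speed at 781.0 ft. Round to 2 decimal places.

Log law: V ∝ ln(z/z₀). From the pair, with r = V₁/V₂ = 0.55475,
ln z₀ = (ln z₁ − r·ln z₂)/(1 − r) = (2.5649 − 0.55475×4.2905)/0.44525 = 0.4151 → z₀ = 1.514 ft
V₃ = V₁ · ln(z₃/z₀)/ln(z₁/z₀) = 9.22 × 6.2455/2.1499 = 26.7844 m/s

26.78 m/s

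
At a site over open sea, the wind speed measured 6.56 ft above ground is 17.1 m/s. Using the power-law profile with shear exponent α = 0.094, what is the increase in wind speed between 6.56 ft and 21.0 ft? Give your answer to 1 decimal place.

2.0 m/s

Power law: V₂ = V₁ · (z₂/z₁)^α = 17.1 × (3.2012)^0.094 = 19.0764 m/s
ΔV = 19.0764 − 17.1 = 1.9764 m/s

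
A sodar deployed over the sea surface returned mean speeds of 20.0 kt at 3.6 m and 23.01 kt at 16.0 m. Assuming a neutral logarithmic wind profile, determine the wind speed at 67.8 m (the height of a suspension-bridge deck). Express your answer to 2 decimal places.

25.92 kt

Log law: V ∝ ln(z/z₀). From the pair, with r = V₁/V₂ = 0.86919,
ln z₀ = (ln z₁ − r·ln z₂)/(1 − r) = (1.2809 − 0.86919×2.7726)/0.13081 = -8.6304 → z₀ = 0.0001786 m
V₃ = V₁ · ln(z₃/z₀)/ln(z₁/z₀) = 20.0 × 12.8470/9.9113 = 25.9238 kt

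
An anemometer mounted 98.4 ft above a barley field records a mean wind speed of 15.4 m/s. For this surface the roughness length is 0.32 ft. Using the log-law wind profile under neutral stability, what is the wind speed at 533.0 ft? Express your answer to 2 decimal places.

19.94 m/s

Log law: V(z) ∝ ln(z/z₀), so V₂/V₁ = ln(z₂/z₀) / ln(z₁/z₀).
ln(533.0/0.32) = 7.4180, ln(98.4/0.32) = 5.7285
V₂ = 15.4 × 7.4180/5.7285 = 15.4 × 1.2949 = 19.9419 m/s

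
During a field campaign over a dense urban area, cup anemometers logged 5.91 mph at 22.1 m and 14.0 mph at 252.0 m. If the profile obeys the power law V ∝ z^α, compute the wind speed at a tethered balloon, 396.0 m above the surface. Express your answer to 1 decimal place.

16.4 mph

First find α: α = ln(V₂/V₁)/ln(z₂/z₁) = ln(14.0/5.91)/ln(252.0/22.1) = 0.86241/2.43385 = 0.3543
Extrapolate from 252.0 m to 396.0 m: V₃ = 14.0 × (396.0/252.0)^0.3543 = 14.0 × 1.1737 = 16.4317 mph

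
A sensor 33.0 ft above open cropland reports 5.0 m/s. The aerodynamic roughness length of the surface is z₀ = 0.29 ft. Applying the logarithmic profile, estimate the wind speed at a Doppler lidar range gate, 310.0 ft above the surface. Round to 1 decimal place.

7.4 m/s

Log law: V(z) ∝ ln(z/z₀), so V₂/V₁ = ln(z₂/z₀) / ln(z₁/z₀).
ln(310.0/0.29) = 6.9744, ln(33.0/0.29) = 4.7344
V₂ = 5.0 × 6.9744/4.7344 = 5.0 × 1.4731 = 7.3657 m/s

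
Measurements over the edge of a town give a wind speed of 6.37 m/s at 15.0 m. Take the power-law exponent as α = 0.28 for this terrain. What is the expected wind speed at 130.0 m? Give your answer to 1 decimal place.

Power-law profile: V₂ = V₁ · (z₂/z₁)^α
V₂ = 6.37 × (130.0/15.0)^0.28 = 6.37 × (8.6667)^0.28
    = 6.37 × 1.8306 = 11.6611 m/s

11.7 m/s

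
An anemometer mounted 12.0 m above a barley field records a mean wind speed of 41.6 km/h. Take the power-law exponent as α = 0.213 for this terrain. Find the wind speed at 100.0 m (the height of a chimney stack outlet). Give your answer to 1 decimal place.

Power-law profile: V₂ = V₁ · (z₂/z₁)^α
V₂ = 41.6 × (100.0/12.0)^0.213 = 41.6 × (8.3333)^0.213
    = 41.6 × 1.5708 = 65.3473 km/h

65.3 km/h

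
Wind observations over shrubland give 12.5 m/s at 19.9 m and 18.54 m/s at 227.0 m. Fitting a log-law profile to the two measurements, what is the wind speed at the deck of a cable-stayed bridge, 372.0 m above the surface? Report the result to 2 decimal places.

19.77 m/s

Log law: V ∝ ln(z/z₀). From the pair, with r = V₁/V₂ = 0.67422,
ln z₀ = (ln z₁ − r·ln z₂)/(1 − r) = (2.9907 − 0.67422×5.4250)/0.32578 = -2.0470 → z₀ = 0.1291 m
V₃ = V₁ · ln(z₃/z₀)/ln(z₁/z₀) = 12.5 × 7.9659/5.0377 = 19.7656 m/s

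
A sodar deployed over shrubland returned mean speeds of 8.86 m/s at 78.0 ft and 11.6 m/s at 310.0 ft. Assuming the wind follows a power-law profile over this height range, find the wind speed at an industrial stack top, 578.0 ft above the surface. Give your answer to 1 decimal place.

13.1 m/s

First find α: α = ln(V₂/V₁)/ln(z₂/z₁) = ln(11.6/8.86)/ln(310.0/78.0) = 0.26946/1.37986 = 0.1953
Extrapolate from 310.0 ft to 578.0 ft: V₃ = 11.6 × (578.0/310.0)^0.1953 = 11.6 × 1.1294 = 13.1007 m/s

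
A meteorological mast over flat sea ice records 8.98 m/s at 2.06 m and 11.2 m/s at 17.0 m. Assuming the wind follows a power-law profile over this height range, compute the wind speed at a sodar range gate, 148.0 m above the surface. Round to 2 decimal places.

First find α: α = ln(V₂/V₁)/ln(z₂/z₁) = ln(11.2/8.98)/ln(17.0/2.06) = 0.22091/2.11051 = 0.1047
Extrapolate from 17.0 m to 148.0 m: V₃ = 11.2 × (148.0/17.0)^0.1047 = 11.2 × 1.2542 = 14.0473 m/s

14.05 m/s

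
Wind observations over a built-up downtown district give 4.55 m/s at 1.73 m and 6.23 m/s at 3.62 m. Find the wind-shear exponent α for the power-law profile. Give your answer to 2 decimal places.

Power law: V₂/V₁ = (z₂/z₁)^α ⇒ α = ln(V₂/V₁) / ln(z₂/z₁)
α = ln(6.23/4.55) / ln(3.62/1.73) = ln(1.3692) / ln(2.0925)
  = 0.31425 / 0.73835 = 0.42561

α ≈ 0.43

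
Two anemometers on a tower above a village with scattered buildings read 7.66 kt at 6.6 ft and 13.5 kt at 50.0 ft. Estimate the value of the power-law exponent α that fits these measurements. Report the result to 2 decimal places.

Power law: V₂/V₁ = (z₂/z₁)^α ⇒ α = ln(V₂/V₁) / ln(z₂/z₁)
α = ln(13.5/7.66) / ln(50.0/6.6) = ln(1.7624) / ln(7.5758)
  = 0.56668 / 2.02495 = 0.27985

α ≈ 0.28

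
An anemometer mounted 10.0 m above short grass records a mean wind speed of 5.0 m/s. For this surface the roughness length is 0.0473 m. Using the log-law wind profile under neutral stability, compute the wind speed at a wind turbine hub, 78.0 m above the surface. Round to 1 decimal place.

Log law: V(z) ∝ ln(z/z₀), so V₂/V₁ = ln(z₂/z₀) / ln(z₁/z₀).
ln(78.0/0.0473) = 7.4080, ln(10.0/0.0473) = 5.3538
V₂ = 5.0 × 7.4080/5.3538 = 5.0 × 1.3837 = 6.9184 m/s

6.9 m/s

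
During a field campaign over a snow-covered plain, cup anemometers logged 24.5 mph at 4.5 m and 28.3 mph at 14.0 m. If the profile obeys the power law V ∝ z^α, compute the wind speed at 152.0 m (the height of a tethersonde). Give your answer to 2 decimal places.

First find α: α = ln(V₂/V₁)/ln(z₂/z₁) = ln(28.3/24.5)/ln(14.0/4.5) = 0.14419/1.13498 = 0.1270
Extrapolate from 14.0 m to 152.0 m: V₃ = 28.3 × (152.0/14.0)^0.1270 = 28.3 × 1.3539 = 38.3146 mph

38.31 mph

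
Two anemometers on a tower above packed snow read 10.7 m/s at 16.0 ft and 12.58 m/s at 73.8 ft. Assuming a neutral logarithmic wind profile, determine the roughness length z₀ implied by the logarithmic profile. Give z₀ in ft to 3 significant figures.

Log law: V(z) ∝ ln(z/z₀). With r = V₁/V₂ = 10.7/12.58 = 0.85056,
r · ln(z₂/z₀) = ln(z₁/z₀) ⇒ ln z₀ = (ln z₁ − r·ln z₂)/(1 − r)
ln z₀ = (2.77259 − 0.85056×4.30136) / 0.14944 = -5.9284
z₀ = exp(-5.9284) = 0.002663 ft

z₀ ≈ 0.00266 ft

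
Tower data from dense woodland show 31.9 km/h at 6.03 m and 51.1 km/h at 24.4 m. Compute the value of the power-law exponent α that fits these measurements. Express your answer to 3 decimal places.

α ≈ 0.337

Power law: V₂/V₁ = (z₂/z₁)^α ⇒ α = ln(V₂/V₁) / ln(z₂/z₁)
α = ln(51.1/31.9) / ln(24.4/6.03) = ln(1.6019) / ln(4.0464)
  = 0.47118 / 1.39784 = 0.33708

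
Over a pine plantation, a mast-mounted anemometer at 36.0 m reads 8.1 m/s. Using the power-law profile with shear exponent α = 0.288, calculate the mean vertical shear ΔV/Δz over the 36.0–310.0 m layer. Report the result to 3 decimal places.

Power law: V₂ = V₁ · (z₂/z₁)^α = 8.1 × (8.6111)^0.288 = 15.0585 m/s
ΔV/Δz = (15.0585 − 8.1)/(310.0 − 36.0) = 6.9585/274.0000 = 0.02540 m/s/m

0.025 m/s/m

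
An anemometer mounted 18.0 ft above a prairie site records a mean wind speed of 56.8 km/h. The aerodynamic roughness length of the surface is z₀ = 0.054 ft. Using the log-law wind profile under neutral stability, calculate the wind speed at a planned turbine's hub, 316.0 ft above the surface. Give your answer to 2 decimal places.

84.82 km/h

Log law: V(z) ∝ ln(z/z₀), so V₂/V₁ = ln(z₂/z₀) / ln(z₁/z₀).
ln(316.0/0.054) = 8.6745, ln(18.0/0.054) = 5.8091
V₂ = 56.8 × 8.6745/5.8091 = 56.8 × 1.4933 = 84.8167 km/h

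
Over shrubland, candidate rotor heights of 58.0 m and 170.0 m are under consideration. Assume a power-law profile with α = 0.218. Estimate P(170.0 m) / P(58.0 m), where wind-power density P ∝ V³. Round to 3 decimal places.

Speed ratio: V_B/V_A = (z_B/z_A)^α = (170.0/58.0)^0.218 = (2.9310)^0.218 = 1.26418
Power-density ratio: P_B/P_A = (V_B/V_A)³ = (1.26418)³ = 2.02037

2.020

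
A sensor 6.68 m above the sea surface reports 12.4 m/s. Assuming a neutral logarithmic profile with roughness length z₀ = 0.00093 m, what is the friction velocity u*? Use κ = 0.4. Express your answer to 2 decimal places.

Log law: V(z) = (u*/κ) · ln(z/z₀) ⇒ u* = κ · V / ln(z/z₀)
u* = 0.4 × 12.4 / ln(6.68/0.00093) = 0.4 × 12.4 / 8.8794
   = 4.9600 / 8.8794 = 0.5586 m/s

u* ≈ 0.56 m/s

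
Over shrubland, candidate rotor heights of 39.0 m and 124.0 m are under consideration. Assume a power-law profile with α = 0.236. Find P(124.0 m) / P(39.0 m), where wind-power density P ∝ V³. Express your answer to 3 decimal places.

2.268

Speed ratio: V_B/V_A = (z_B/z_A)^α = (124.0/39.0)^0.236 = (3.1795)^0.236 = 1.31388
Power-density ratio: P_B/P_A = (V_B/V_A)³ = (1.31388)³ = 2.26813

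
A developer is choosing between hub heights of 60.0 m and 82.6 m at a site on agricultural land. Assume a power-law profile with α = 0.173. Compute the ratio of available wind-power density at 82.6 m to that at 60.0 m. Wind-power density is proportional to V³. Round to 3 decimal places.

Speed ratio: V_B/V_A = (z_B/z_A)^α = (82.6/60.0)^0.173 = (1.3767)^0.173 = 1.05686
Power-density ratio: P_B/P_A = (V_B/V_A)³ = (1.05686)³ = 1.18046

1.180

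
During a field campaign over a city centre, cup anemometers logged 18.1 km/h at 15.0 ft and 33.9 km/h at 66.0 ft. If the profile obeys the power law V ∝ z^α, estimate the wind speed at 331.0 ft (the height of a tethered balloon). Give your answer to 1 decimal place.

67.1 km/h

First find α: α = ln(V₂/V₁)/ln(z₂/z₁) = ln(33.9/18.1)/ln(66.0/15.0) = 0.62750/1.48160 = 0.4235
Extrapolate from 66.0 ft to 331.0 ft: V₃ = 33.9 × (331.0/66.0)^0.4235 = 33.9 × 1.9797 = 67.1105 km/h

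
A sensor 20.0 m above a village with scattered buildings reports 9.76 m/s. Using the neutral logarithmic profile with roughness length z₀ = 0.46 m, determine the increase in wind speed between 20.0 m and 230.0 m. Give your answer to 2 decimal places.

Log law: V₂ = V₁ · ln(z₂/z₀)/ln(z₁/z₀) = 9.76 × 6.2146/3.7723 = 16.0791 m/s
ΔV = 16.0791 − 9.76 = 6.3191 m/s

6.32 m/s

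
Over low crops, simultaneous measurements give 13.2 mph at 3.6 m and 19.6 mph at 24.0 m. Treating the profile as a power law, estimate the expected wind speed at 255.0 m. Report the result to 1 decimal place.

First find α: α = ln(V₂/V₁)/ln(z₂/z₁) = ln(19.6/13.2)/ln(24.0/3.6) = 0.39531/1.89712 = 0.2084
Extrapolate from 24.0 m to 255.0 m: V₃ = 19.6 × (255.0/24.0)^0.2084 = 19.6 × 1.6363 = 32.0714 mph

32.1 mph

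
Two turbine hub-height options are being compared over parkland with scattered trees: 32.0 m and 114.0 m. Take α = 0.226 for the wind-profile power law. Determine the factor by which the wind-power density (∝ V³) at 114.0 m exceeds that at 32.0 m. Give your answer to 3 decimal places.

2.366

Speed ratio: V_B/V_A = (z_B/z_A)^α = (114.0/32.0)^0.226 = (3.5625)^0.226 = 1.33259
Power-density ratio: P_B/P_A = (V_B/V_A)³ = (1.33259)³ = 2.36641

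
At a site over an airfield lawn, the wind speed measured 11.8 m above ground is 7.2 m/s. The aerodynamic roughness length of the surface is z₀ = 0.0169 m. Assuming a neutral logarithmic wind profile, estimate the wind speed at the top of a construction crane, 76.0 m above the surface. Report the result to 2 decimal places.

Log law: V(z) ∝ ln(z/z₀), so V₂/V₁ = ln(z₂/z₀) / ln(z₁/z₀).
ln(76.0/0.0169) = 8.4112, ln(11.8/0.0169) = 6.5485
V₂ = 7.2 × 8.4112/6.5485 = 7.2 × 1.2844 = 9.2479 m/s

9.25 m/s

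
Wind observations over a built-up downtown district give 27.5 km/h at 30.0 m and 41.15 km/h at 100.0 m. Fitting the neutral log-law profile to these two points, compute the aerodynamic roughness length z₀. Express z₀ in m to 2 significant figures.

Log law: V(z) ∝ ln(z/z₀). With r = V₁/V₂ = 27.5/41.15 = 0.66829,
r · ln(z₂/z₀) = ln(z₁/z₀) ⇒ ln z₀ = (ln z₁ − r·ln z₂)/(1 − r)
ln z₀ = (3.40120 − 0.66829×4.60517) / 0.33171 = 0.9756
z₀ = exp(0.9756) = 2.653 m

z₀ ≈ 2.7 m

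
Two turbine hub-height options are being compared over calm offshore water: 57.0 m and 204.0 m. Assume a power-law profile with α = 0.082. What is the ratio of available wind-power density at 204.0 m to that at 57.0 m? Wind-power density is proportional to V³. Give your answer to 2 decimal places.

Speed ratio: V_B/V_A = (z_B/z_A)^α = (204.0/57.0)^0.082 = (3.5789)^0.082 = 1.11022
Power-density ratio: P_B/P_A = (V_B/V_A)³ = (1.11022)³ = 1.36843

1.37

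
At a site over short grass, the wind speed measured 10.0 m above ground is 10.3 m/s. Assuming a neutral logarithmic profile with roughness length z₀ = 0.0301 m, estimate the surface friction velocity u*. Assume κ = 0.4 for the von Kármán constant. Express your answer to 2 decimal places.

Log law: V(z) = (u*/κ) · ln(z/z₀) ⇒ u* = κ · V / ln(z/z₀)
u* = 0.4 × 10.3 / ln(10.0/0.0301) = 0.4 × 10.3 / 5.8058
   = 4.1200 / 5.8058 = 0.7096 m/s

u* ≈ 0.71 m/s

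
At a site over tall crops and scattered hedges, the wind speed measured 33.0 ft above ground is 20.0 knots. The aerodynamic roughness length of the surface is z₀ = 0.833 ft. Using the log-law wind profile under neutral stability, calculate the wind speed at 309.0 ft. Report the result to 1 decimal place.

Log law: V(z) ∝ ln(z/z₀), so V₂/V₁ = ln(z₂/z₀) / ln(z₁/z₀).
ln(309.0/0.833) = 5.9161, ln(33.0/0.833) = 3.6792
V₂ = 20.0 × 5.9161/3.6792 = 20.0 × 1.6080 = 32.1593 knots

32.2 knots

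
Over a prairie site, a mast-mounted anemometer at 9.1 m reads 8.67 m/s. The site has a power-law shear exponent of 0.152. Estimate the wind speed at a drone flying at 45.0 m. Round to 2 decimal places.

11.05 m/s

Power-law profile: V₂ = V₁ · (z₂/z₁)^α
V₂ = 8.67 × (45.0/9.1)^0.152 = 8.67 × (4.9451)^0.152
    = 8.67 × 1.2750 = 11.0543 m/s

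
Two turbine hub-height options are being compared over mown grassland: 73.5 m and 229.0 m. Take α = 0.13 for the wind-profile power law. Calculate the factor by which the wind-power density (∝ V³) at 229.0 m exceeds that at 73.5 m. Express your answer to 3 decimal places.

Speed ratio: V_B/V_A = (z_B/z_A)^α = (229.0/73.5)^0.13 = (3.1156)^0.13 = 1.15921
Power-density ratio: P_B/P_A = (V_B/V_A)³ = (1.15921)³ = 1.55770

1.558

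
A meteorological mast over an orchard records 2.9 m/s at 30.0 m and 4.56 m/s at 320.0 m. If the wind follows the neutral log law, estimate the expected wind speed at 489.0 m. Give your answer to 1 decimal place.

4.9 m/s

Log law: V ∝ ln(z/z₀). From the pair, with r = V₁/V₂ = 0.63596,
ln z₀ = (ln z₁ − r·ln z₂)/(1 − r) = (3.4012 − 0.63596×5.7683)/0.36404 = -0.7341 → z₀ = 0.4799 m
V₃ = V₁ · ln(z₃/z₀)/ln(z₁/z₀) = 2.9 × 6.9265/4.1353 = 4.8574 m/s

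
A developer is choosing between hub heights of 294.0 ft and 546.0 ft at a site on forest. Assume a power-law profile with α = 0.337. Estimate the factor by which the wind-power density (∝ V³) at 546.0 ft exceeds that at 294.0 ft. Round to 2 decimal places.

Speed ratio: V_B/V_A = (z_B/z_A)^α = (546.0/294.0)^0.337 = (1.8571)^0.337 = 1.23197
Power-density ratio: P_B/P_A = (V_B/V_A)³ = (1.23197)³ = 1.86983

1.87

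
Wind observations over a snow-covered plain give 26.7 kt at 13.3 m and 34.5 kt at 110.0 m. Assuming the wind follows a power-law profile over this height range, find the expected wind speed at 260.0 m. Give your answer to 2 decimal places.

38.29 kt

First find α: α = ln(V₂/V₁)/ln(z₂/z₁) = ln(34.5/26.7)/ln(110.0/13.3) = 0.25630/2.11272 = 0.1213
Extrapolate from 110.0 m to 260.0 m: V₃ = 34.5 × (260.0/110.0)^0.1213 = 34.5 × 1.1100 = 38.2947 kt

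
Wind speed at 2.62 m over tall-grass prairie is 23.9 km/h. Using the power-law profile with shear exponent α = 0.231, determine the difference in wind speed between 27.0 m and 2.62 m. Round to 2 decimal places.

17.07 km/h

Power law: V₂ = V₁ · (z₂/z₁)^α = 23.9 × (10.3053)^0.231 = 40.9652 km/h
ΔV = 40.9652 − 23.9 = 17.0652 km/h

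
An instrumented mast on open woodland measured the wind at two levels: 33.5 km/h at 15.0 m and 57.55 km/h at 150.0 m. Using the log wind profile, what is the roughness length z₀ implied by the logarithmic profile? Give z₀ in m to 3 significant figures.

Log law: V(z) ∝ ln(z/z₀). With r = V₁/V₂ = 33.5/57.55 = 0.58210,
r · ln(z₂/z₀) = ln(z₁/z₀) ⇒ ln z₀ = (ln z₁ − r·ln z₂)/(1 − r)
ln z₀ = (2.70805 − 0.58210×5.01064) / 0.41790 = -0.4993
z₀ = exp(-0.4993) = 0.6070 m

z₀ ≈ 0.607 m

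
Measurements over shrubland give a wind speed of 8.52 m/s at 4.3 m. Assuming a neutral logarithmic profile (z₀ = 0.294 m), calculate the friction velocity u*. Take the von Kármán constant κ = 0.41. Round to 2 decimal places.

u* ≈ 1.30 m/s

Log law: V(z) = (u*/κ) · ln(z/z₀) ⇒ u* = κ · V / ln(z/z₀)
u* = 0.41 × 8.52 / ln(4.3/0.294) = 0.41 × 8.52 / 2.6828
   = 3.4932 / 2.6828 = 1.3021 m/s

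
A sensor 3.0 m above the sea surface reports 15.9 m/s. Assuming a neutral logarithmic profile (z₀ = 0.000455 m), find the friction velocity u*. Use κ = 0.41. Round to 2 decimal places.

u* ≈ 0.74 m/s

Log law: V(z) = (u*/κ) · ln(z/z₀) ⇒ u* = κ · V / ln(z/z₀)
u* = 0.41 × 15.9 / ln(3.0/0.000455) = 0.41 × 15.9 / 8.7938
   = 6.5190 / 8.7938 = 0.7413 m/s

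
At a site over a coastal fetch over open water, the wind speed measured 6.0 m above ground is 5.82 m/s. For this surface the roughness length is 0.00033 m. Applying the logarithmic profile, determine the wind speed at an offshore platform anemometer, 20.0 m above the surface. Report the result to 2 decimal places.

6.53 m/s

Log law: V(z) ∝ ln(z/z₀), so V₂/V₁ = ln(z₂/z₀) / ln(z₁/z₀).
ln(20.0/0.00033) = 11.0122, ln(6.0/0.00033) = 9.8082
V₂ = 5.82 × 11.0122/9.8082 = 5.82 × 1.1228 = 6.5344 m/s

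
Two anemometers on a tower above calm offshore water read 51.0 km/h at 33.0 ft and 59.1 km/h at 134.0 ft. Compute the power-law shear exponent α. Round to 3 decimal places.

Power law: V₂/V₁ = (z₂/z₁)^α ⇒ α = ln(V₂/V₁) / ln(z₂/z₁)
α = ln(59.1/51.0) / ln(134.0/33.0) = ln(1.1588) / ln(4.0606)
  = 0.14741 / 1.40133 = 0.10519

α ≈ 0.105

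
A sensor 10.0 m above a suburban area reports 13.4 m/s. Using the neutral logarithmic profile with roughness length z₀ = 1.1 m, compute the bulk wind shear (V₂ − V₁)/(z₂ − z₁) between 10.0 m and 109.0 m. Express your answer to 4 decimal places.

0.1465 m/s/m

Log law: V₂ = V₁ · ln(z₂/z₀)/ln(z₁/z₀) = 13.4 × 4.5960/2.2073 = 27.9018 m/s
ΔV/Δz = (27.9018 − 13.4)/(109.0 − 10.0) = 14.5018/99.0000 = 0.14648 m/s/m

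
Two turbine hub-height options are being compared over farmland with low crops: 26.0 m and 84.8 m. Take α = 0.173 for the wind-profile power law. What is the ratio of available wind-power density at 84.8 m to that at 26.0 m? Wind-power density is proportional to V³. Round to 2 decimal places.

Speed ratio: V_B/V_A = (z_B/z_A)^α = (84.8/26.0)^0.173 = (3.2615)^0.173 = 1.22694
Power-density ratio: P_B/P_A = (V_B/V_A)³ = (1.22694)³ = 1.84700

1.85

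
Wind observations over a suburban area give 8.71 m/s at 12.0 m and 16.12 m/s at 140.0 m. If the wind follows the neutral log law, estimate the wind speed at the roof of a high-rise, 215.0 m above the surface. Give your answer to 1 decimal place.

17.4 m/s

Log law: V ∝ ln(z/z₀). From the pair, with r = V₁/V₂ = 0.54032,
ln z₀ = (ln z₁ − r·ln z₂)/(1 − r) = (2.4849 − 0.54032×4.9416)/0.45968 = -0.4028 → z₀ = 0.6684 m
V₃ = V₁ · ln(z₃/z₀)/ln(z₁/z₀) = 8.71 × 5.7735/2.8877 = 17.4139 m/s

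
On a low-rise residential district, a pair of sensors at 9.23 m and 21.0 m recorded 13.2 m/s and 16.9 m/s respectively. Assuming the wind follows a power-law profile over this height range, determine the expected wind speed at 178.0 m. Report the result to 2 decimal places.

First find α: α = ln(V₂/V₁)/ln(z₂/z₁) = ln(16.9/13.2)/ln(21.0/9.23) = 0.24710/0.82206 = 0.3006
Extrapolate from 21.0 m to 178.0 m: V₃ = 16.9 × (178.0/21.0)^0.3006 = 16.9 × 1.9011 = 32.1282 m/s

32.13 m/s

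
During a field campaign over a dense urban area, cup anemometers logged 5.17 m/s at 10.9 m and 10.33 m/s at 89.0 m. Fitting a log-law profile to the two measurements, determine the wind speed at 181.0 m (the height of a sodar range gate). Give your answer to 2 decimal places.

Log law: V ∝ ln(z/z₀). From the pair, with r = V₁/V₂ = 0.50048,
ln z₀ = (ln z₁ − r·ln z₂)/(1 − r) = (2.3888 − 0.50048×4.4886)/0.49952 = 0.2848 → z₀ = 1.330 m
V₃ = V₁ · ln(z₃/z₀)/ln(z₁/z₀) = 5.17 × 4.9137/2.1039 = 12.0743 m/s

12.07 m/s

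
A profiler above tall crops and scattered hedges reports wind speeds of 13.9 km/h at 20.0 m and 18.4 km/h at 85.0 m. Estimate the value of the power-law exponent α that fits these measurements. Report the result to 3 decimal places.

Power law: V₂/V₁ = (z₂/z₁)^α ⇒ α = ln(V₂/V₁) / ln(z₂/z₁)
α = ln(18.4/13.9) / ln(85.0/20.0) = ln(1.3237) / ln(4.2500)
  = 0.28046 / 1.44692 = 0.19383

α ≈ 0.194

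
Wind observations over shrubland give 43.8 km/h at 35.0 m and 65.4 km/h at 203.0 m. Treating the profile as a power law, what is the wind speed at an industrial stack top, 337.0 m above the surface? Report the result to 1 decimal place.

First find α: α = ln(V₂/V₁)/ln(z₂/z₁) = ln(65.4/43.8)/ln(203.0/35.0) = 0.40089/1.75786 = 0.2281
Extrapolate from 203.0 m to 337.0 m: V₃ = 65.4 × (337.0/203.0)^0.2281 = 65.4 × 1.1225 = 73.4143 km/h

73.4 km/h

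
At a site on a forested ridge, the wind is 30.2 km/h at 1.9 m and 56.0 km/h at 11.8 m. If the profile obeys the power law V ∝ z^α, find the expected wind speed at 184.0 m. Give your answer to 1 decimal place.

First find α: α = ln(V₂/V₁)/ln(z₂/z₁) = ln(56.0/30.2)/ln(11.8/1.9) = 0.61751/1.82625 = 0.3381
Extrapolate from 11.8 m to 184.0 m: V₃ = 56.0 × (184.0/11.8)^0.3381 = 56.0 × 2.5314 = 141.7608 km/h

141.8 km/h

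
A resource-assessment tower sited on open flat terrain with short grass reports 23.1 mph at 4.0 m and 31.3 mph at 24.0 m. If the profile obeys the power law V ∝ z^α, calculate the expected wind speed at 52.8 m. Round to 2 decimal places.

First find α: α = ln(V₂/V₁)/ln(z₂/z₁) = ln(31.3/23.1)/ln(24.0/4.0) = 0.30379/1.79176 = 0.1695
Extrapolate from 24.0 m to 52.8 m: V₃ = 31.3 × (52.8/24.0)^0.1695 = 31.3 × 1.1430 = 35.7767 mph

35.78 mph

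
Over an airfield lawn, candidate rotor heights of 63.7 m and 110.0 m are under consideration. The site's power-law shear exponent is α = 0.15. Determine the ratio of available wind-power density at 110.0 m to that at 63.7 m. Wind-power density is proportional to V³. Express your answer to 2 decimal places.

Speed ratio: V_B/V_A = (z_B/z_A)^α = (110.0/63.7)^0.15 = (1.7268)^0.15 = 1.08540
Power-density ratio: P_B/P_A = (V_B/V_A)³ = (1.08540)³ = 1.27869

1.28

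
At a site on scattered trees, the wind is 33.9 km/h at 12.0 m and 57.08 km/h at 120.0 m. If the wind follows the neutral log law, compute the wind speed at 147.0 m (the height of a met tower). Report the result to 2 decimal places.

Log law: V ∝ ln(z/z₀). From the pair, with r = V₁/V₂ = 0.59390,
ln z₀ = (ln z₁ − r·ln z₂)/(1 − r) = (2.4849 − 0.59390×4.7875)/0.40610 = -0.8825 → z₀ = 0.4137 m
V₃ = V₁ · ln(z₃/z₀)/ln(z₁/z₀) = 33.9 × 5.8730/3.3675 = 59.1230 km/h

59.12 km/h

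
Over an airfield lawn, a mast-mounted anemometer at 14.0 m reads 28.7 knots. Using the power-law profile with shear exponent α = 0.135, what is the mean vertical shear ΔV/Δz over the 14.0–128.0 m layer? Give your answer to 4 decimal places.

Power law: V₂ = V₁ · (z₂/z₁)^α = 28.7 × (9.1429)^0.135 = 38.6926 knots
ΔV/Δz = (38.6926 − 28.7)/(128.0 − 14.0) = 9.9926/114.0000 = 0.08765 knots/m

0.0877 knots/m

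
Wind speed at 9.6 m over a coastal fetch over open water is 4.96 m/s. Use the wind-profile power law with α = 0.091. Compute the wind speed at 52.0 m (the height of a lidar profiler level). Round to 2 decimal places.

Power-law profile: V₂ = V₁ · (z₂/z₁)^α
V₂ = 4.96 × (52.0/9.6)^0.091 = 4.96 × (5.4167)^0.091
    = 4.96 × 1.1662 = 5.7843 m/s

5.78 m/s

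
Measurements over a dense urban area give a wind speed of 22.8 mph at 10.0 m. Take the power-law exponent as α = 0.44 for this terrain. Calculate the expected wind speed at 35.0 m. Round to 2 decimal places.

39.57 mph

Power-law profile: V₂ = V₁ · (z₂/z₁)^α
V₂ = 22.8 × (35.0/10.0)^0.44 = 22.8 × (3.5000)^0.44
    = 22.8 × 1.7354 = 39.5662 mph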